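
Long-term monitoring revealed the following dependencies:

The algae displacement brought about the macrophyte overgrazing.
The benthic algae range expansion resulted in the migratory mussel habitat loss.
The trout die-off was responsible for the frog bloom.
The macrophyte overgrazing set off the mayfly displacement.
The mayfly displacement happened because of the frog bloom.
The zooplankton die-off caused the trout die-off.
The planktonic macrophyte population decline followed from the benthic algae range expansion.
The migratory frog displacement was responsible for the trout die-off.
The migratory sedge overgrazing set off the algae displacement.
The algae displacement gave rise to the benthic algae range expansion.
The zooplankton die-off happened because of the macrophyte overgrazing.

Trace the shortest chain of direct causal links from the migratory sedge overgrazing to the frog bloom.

the migratory sedge overgrazing → the algae displacement
the algae displacement → the macrophyte overgrazing
the macrophyte overgrazing → the zooplankton die-off
the zooplankton die-off → the trout die-off
the trout die-off → the frog bloom
Length: 5 steps.

the migratory sedge overgrazing → the algae displacement → the macrophyte overgrazing → the zooplankton die-off → the trout die-off → the frog bloom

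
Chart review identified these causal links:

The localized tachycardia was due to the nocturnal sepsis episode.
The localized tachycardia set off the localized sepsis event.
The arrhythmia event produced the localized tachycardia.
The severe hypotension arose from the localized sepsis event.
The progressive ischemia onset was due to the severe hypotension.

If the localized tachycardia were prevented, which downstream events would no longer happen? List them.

the localized sepsis event, the progressive ischemia onset, the severe hypotension

Downstream of the localized tachycardia: the localized sepsis event, the severe hypotension, the progressive ischemia onset.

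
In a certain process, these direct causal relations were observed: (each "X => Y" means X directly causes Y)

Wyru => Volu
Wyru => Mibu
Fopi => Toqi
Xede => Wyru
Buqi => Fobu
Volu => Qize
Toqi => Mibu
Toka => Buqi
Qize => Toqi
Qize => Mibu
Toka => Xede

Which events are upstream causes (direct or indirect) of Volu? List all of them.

Immediate cause of Volu: Wyru.
Further upstream: Toka, Xede.

Toka, Wyru, Xede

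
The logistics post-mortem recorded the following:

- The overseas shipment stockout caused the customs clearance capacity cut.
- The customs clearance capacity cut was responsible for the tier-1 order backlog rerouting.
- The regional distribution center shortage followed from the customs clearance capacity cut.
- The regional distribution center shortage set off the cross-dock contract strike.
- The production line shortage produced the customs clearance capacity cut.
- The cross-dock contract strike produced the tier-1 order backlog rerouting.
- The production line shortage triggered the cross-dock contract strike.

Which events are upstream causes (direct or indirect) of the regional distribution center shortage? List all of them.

Immediate cause of the regional distribution center shortage: the customs clearance capacity cut.
Further upstream: the overseas shipment stockout, the production line shortage.

the customs clearance capacity cut, the overseas shipment stockout, the production line shortage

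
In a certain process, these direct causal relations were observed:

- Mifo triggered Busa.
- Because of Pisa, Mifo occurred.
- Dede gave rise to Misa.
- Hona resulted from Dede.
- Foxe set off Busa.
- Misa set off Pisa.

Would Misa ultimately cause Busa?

There is a causal chain: Misa → Pisa → Mifo → Busa.

Yes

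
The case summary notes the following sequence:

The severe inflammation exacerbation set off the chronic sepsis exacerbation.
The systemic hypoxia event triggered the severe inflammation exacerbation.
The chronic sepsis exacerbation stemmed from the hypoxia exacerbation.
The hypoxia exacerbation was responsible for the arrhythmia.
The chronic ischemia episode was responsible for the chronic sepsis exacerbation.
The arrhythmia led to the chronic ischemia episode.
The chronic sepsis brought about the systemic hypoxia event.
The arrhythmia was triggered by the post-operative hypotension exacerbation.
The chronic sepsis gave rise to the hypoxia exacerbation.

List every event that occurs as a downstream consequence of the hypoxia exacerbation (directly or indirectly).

the arrhythmia, the chronic ischemia episode, the chronic sepsis exacerbation

Direct effects: the arrhythmia, the chronic sepsis exacerbation.
2 steps out: the chronic ischemia episode.
Not reachable from it: the chronic sepsis, the systemic hypoxia event, the severe inflammation exacerbation, the post-operative hypotension exacerbation.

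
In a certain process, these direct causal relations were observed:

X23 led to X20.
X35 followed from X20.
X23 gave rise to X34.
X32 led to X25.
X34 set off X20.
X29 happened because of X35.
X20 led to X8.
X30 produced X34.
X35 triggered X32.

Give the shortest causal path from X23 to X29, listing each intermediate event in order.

X23 → X20
X20 → X35
X35 → X29
Length: 3 steps.

X23 → X20 → X35 → X29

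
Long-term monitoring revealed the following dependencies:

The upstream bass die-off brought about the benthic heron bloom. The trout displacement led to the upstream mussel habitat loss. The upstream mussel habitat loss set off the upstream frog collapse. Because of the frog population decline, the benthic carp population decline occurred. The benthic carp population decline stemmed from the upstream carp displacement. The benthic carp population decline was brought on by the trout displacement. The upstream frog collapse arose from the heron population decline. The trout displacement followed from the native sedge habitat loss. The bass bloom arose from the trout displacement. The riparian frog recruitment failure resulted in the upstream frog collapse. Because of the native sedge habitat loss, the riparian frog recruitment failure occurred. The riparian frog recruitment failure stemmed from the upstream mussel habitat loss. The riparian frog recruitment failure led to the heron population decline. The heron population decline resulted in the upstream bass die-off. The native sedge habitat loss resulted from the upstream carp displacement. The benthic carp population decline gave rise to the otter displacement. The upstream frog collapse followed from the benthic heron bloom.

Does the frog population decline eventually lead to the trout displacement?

The frog population decline leads to the benthic carp population decline, the otter displacement; the trout displacement is not among them.

No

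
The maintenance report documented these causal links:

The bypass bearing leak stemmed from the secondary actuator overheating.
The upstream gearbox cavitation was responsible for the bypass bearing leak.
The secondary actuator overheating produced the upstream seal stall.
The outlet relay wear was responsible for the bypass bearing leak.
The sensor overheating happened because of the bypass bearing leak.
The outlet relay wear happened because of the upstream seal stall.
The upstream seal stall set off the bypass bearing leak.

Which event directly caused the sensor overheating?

the bypass bearing leak

Upstream contributors include the secondary actuator overheating, the upstream seal stall, the outlet relay wear, the upstream gearbox cavitation, but only the bypass bearing leak feeds directly into the sensor overheating.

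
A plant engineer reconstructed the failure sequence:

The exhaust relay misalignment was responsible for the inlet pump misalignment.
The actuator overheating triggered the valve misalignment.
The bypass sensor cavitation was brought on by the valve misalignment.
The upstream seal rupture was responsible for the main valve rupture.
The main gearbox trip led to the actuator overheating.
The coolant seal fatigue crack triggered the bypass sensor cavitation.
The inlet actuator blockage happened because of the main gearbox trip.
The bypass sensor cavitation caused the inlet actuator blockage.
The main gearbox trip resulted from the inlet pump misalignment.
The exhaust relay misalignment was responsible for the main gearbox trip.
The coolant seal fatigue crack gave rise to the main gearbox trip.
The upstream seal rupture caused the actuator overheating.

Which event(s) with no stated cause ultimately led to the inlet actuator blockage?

the coolant seal fatigue crack, the exhaust relay misalignment, the upstream seal rupture

Tracing upstream from the inlet actuator blockage: the inlet actuator blockage ← the main gearbox trip ← the exhaust relay misalignment.
A separate upstream branch: the inlet actuator blockage ← the bypass sensor cavitation ← the valve misalignment ← the actuator overheating ← the upstream seal rupture.
A separate upstream branch: the inlet actuator blockage ← the main gearbox trip ← the coolant seal fatigue crack.
Each of those chain origins has no stated cause.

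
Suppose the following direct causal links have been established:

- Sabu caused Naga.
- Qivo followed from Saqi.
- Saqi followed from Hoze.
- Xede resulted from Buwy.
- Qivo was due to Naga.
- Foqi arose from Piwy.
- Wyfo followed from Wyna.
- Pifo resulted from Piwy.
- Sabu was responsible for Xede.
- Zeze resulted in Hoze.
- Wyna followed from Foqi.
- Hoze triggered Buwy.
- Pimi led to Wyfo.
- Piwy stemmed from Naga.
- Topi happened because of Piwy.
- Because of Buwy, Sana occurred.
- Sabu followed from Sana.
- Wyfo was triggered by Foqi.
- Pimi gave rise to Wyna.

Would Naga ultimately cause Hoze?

No

Naga leads to Piwy, Topi, Pifo, Qivo, Foqi, Wyna, Wyfo; Hoze is not among them.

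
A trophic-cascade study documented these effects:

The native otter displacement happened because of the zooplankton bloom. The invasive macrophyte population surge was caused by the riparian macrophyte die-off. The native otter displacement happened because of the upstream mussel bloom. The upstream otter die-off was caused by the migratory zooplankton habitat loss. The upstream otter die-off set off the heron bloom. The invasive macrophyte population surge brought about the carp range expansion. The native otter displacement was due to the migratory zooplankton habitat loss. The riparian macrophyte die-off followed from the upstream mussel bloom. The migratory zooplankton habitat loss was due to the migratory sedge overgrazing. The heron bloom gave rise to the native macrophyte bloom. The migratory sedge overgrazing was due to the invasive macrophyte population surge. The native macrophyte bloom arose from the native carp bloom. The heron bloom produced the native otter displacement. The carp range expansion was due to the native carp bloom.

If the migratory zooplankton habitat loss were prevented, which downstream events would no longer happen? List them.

Downstream of the migratory zooplankton habitat loss: the upstream otter die-off, the heron bloom, the native macrophyte bloom, the native otter displacement.
Of those, still caused via another path: the native macrophyte bloom, the native otter displacement.
The remainder have no surviving cause.

the heron bloom, the upstream otter die-off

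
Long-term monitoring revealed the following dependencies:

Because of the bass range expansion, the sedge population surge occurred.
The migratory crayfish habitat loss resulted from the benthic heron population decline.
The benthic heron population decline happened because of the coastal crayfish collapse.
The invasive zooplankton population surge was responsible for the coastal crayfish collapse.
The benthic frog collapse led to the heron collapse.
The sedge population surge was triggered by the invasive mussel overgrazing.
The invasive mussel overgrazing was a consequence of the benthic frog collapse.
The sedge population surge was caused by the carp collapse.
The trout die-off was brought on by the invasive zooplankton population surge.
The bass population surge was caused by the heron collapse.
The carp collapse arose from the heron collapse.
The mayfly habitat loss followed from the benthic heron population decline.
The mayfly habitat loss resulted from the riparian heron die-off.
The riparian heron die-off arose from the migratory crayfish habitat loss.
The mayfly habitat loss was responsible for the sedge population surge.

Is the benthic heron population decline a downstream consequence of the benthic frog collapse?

No

The benthic frog collapse leads to the heron collapse, the bass population surge, the carp collapse, the invasive mussel overgrazing, the sedge population surge; the benthic heron population decline is not among them.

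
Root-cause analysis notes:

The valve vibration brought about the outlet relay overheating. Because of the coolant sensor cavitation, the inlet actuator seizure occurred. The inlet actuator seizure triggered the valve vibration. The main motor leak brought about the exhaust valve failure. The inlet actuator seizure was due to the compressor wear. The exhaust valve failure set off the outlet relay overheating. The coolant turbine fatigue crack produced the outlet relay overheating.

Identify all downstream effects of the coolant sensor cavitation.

the inlet actuator seizure, the outlet relay overheating, the valve vibration

Direct effects: the inlet actuator seizure.
2 steps out: the valve vibration.
3 steps out: the outlet relay overheating.
Not reachable from it: the compressor wear, the main motor leak, the coolant turbine fatigue crack, the exhaust valve failure.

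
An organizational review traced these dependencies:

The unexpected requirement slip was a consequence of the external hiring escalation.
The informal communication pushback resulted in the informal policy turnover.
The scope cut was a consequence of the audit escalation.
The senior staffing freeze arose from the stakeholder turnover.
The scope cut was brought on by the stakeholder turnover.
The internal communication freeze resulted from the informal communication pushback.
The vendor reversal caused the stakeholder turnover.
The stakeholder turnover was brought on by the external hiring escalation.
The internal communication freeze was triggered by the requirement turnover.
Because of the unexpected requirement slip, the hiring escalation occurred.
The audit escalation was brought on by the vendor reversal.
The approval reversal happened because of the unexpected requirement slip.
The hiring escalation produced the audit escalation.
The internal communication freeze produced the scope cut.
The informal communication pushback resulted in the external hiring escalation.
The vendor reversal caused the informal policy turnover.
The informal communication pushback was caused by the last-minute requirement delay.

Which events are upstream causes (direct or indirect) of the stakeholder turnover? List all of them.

the external hiring escalation, the informal communication pushback, the last-minute requirement delay, the vendor reversal

Immediate causes of the stakeholder turnover: the external hiring escalation, the vendor reversal.
Further upstream: the last-minute requirement delay, the informal communication pushback.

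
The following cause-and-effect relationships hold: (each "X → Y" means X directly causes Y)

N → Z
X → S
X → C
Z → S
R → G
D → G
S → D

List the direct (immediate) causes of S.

Upstream contributors include N, but only X, Z feed directly into S.

X, Z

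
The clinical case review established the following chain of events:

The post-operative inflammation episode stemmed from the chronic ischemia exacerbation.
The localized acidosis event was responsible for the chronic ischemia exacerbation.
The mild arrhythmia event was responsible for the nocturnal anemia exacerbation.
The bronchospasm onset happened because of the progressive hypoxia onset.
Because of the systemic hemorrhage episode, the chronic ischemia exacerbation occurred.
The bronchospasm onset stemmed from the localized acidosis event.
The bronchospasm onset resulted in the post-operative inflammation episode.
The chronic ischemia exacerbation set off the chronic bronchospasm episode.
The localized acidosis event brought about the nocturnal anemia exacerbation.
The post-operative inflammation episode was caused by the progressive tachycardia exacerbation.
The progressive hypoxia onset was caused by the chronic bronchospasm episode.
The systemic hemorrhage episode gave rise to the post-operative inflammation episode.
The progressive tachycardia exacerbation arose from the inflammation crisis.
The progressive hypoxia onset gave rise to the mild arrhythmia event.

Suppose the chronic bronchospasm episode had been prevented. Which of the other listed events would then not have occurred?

the mild arrhythmia event, the progressive hypoxia onset

Downstream of the chronic bronchospasm episode: the progressive hypoxia onset, the bronchospasm onset, the mild arrhythmia event, the nocturnal anemia exacerbation, the post-operative inflammation episode.
Of those, still caused via another path: the bronchospasm onset, the nocturnal anemia exacerbation, the post-operative inflammation episode.
The remainder have no surviving cause.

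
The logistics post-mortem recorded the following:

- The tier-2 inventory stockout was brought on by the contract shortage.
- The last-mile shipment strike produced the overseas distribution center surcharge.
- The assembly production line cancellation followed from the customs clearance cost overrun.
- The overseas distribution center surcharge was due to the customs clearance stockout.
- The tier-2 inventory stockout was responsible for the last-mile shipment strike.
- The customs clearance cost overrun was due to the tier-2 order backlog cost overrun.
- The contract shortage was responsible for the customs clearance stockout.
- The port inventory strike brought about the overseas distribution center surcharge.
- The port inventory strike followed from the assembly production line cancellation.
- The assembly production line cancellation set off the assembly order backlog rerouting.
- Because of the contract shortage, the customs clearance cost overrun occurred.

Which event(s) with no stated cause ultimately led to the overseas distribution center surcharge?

the contract shortage, the tier-2 order backlog cost overrun

Tracing upstream from the overseas distribution center surcharge: the overseas distribution center surcharge ← the customs clearance stockout ← the contract shortage.
A separate upstream branch: the overseas distribution center surcharge ← the port inventory strike ← the assembly production line cancellation ← the customs clearance cost overrun ← the tier-2 order backlog cost overrun.
Each of those chain origins has no stated cause.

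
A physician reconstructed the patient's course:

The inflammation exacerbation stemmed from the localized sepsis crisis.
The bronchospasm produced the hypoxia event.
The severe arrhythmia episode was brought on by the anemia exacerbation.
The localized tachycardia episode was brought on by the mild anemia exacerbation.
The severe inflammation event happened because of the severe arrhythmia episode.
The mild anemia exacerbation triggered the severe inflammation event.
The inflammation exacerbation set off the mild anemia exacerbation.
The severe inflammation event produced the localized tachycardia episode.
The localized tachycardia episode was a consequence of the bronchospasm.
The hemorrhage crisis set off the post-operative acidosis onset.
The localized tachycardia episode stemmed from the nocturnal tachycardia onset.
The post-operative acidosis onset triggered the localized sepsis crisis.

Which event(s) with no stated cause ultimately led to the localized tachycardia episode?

Tracing upstream from the localized tachycardia episode: the localized tachycardia episode ← the mild anemia exacerbation ← the inflammation exacerbation ← the localized sepsis crisis ← the post-operative acidosis onset ← the hemorrhage crisis.
A separate upstream branch: the localized tachycardia episode ← the bronchospasm.
A separate upstream branch: the localized tachycardia episode ← the nocturnal tachycardia onset.
A separate upstream branch: the localized tachycardia episode ← the severe inflammation event ← the severe arrhythmia episode ← the anemia exacerbation.
Each of those chain origins has no stated cause.

the anemia exacerbation, the bronchospasm, the hemorrhage crisis, the nocturnal tachycardia onset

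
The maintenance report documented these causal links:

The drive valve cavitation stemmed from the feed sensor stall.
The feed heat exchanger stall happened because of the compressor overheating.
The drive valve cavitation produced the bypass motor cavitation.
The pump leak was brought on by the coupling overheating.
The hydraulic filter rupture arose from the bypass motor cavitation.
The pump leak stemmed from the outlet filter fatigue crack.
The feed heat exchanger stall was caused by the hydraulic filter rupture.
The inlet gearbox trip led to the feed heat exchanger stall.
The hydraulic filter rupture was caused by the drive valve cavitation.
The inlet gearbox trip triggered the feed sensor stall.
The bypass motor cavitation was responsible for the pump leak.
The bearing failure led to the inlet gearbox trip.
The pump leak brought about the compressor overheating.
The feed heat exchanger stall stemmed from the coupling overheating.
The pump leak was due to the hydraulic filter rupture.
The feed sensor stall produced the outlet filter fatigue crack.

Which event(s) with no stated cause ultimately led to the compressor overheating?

Tracing upstream from the compressor overheating: the compressor overheating ← the pump leak ← the outlet filter fatigue crack ← the feed sensor stall ← the inlet gearbox trip ← the bearing failure.
A separate upstream branch: the compressor overheating ← the pump leak ← the coupling overheating.
Each of those chain origins has no stated cause.

the bearing failure, the coupling overheating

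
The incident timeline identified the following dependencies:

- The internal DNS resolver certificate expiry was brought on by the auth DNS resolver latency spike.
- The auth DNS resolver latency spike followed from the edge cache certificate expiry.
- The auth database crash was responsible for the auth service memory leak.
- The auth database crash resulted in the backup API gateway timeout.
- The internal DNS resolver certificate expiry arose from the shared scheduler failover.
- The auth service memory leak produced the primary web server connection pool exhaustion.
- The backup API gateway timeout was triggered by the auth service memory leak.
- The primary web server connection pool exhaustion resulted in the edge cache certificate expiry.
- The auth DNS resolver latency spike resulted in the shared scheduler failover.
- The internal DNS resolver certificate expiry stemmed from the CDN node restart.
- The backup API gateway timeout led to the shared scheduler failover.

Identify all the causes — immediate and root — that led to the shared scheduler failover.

Immediate causes of the shared scheduler failover: the backup API gateway timeout, the auth DNS resolver latency spike.
Further upstream: the auth database crash, the auth service memory leak, the primary web server connection pool exhaustion, the edge cache certificate expiry.

the auth DNS resolver latency spike, the auth database crash, the auth service memory leak, the backup API gateway timeout, the edge cache certificate expiry, the primary web server connection pool exhaustion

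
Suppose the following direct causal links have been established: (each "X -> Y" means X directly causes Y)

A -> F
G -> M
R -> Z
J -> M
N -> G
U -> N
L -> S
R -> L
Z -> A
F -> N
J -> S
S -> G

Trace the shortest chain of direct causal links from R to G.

R → L → S → G

R → L
L → S
S → G
Length: 3 steps.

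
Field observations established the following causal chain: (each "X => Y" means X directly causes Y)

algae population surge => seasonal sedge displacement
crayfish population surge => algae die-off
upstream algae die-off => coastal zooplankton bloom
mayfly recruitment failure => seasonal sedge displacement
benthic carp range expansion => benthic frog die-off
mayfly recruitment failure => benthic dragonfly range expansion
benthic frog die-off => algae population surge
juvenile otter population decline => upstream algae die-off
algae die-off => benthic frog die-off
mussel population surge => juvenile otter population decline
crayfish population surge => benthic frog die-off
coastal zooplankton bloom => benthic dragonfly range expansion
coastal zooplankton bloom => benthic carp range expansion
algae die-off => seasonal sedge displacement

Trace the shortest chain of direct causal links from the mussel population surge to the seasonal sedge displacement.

the mussel population surge → the juvenile otter population decline
the juvenile otter population decline → the upstream algae die-off
the upstream algae die-off → the coastal zooplankton bloom
the coastal zooplankton bloom → the benthic carp range expansion
the benthic carp range expansion → the benthic frog die-off
the benthic frog die-off → the algae population surge
the algae population surge → the seasonal sedge displacement
Length: 7 steps.

the mussel population surge → the juvenile otter population decline → the upstream algae die-off → the coastal zooplankton bloom → the benthic carp range expansion → the benthic frog die-off → the algae population surge → the seasonal sedge displacement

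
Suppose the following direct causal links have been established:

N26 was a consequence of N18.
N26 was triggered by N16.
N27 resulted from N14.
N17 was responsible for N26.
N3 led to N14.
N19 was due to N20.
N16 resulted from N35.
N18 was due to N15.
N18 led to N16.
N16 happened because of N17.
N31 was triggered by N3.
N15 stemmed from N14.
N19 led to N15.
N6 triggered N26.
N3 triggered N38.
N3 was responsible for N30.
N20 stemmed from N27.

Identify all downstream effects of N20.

Direct effects: N19.
2 steps out: N15.
3 steps out: N18.
4 steps out: N16, N26.
Not reachable from it: N3, N31, N38, N14, N30, N6, N27, N35, N17.

N15, N16, N18, N19, N26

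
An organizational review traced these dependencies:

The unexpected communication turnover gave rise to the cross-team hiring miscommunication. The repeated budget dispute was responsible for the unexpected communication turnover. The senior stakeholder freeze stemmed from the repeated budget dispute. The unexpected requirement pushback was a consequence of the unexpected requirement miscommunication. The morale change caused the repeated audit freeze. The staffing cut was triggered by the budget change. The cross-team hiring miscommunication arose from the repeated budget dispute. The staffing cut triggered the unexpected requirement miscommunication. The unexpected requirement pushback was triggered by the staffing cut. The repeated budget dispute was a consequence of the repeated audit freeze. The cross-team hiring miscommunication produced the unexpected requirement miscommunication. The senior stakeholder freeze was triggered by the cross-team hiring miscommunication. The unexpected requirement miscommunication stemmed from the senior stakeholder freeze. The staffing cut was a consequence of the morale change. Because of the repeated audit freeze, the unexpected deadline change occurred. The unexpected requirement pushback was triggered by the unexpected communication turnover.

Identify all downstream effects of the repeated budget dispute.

Direct effects: the unexpected communication turnover, the cross-team hiring miscommunication, the senior stakeholder freeze.
2 steps out: the unexpected requirement miscommunication, the unexpected requirement pushback.
Not reachable from it: the morale change, the staffing cut, the repeated audit freeze, the unexpected deadline change, the budget change.

the cross-team hiring miscommunication, the senior stakeholder freeze, the unexpected communication turnover, the unexpected requirement miscommunication, the unexpected requirement pushback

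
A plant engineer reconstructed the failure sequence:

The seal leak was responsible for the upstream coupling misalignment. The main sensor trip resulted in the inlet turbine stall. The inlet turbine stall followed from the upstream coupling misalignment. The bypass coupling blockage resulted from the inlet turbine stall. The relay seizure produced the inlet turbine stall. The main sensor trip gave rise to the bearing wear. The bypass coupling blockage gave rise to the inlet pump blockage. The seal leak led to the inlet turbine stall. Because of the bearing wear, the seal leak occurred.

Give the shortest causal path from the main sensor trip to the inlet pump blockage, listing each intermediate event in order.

the main sensor trip → the inlet turbine stall
the inlet turbine stall → the bypass coupling blockage
the bypass coupling blockage → the inlet pump blockage
Length: 3 steps.

the main sensor trip → the inlet turbine stall → the bypass coupling blockage → the inlet pump blockage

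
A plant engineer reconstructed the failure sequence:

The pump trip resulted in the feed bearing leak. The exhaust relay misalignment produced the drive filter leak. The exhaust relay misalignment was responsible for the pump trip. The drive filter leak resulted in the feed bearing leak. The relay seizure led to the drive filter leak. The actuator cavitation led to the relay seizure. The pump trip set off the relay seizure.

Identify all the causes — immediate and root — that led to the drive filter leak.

the actuator cavitation, the exhaust relay misalignment, the pump trip, the relay seizure

Immediate causes of the drive filter leak: the exhaust relay misalignment, the relay seizure.
Further upstream: the pump trip, the actuator cavitation.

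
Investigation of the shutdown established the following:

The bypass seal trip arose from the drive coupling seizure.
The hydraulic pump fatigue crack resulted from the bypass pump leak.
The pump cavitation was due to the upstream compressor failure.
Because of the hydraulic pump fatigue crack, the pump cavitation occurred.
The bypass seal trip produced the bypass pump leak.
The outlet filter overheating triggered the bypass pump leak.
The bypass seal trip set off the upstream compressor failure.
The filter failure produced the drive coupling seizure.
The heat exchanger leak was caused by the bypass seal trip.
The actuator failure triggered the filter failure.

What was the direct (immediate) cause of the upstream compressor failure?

Upstream contributors include the actuator failure, the filter failure, the drive coupling seizure, but only the bypass seal trip feeds directly into the upstream compressor failure.

the bypass seal trip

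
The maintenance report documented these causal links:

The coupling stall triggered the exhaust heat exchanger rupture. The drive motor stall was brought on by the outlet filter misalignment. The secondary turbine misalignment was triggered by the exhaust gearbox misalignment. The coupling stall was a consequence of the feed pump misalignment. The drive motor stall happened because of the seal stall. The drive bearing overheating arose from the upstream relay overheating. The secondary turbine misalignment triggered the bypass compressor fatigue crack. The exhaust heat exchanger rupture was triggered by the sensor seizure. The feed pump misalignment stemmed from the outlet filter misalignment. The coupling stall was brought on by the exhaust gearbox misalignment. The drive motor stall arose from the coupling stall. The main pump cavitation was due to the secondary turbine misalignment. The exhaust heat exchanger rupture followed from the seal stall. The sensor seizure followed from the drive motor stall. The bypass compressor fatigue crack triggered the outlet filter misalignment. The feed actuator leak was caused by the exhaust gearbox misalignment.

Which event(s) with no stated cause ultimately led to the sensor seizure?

the exhaust gearbox misalignment, the seal stall

Tracing upstream from the sensor seizure: the sensor seizure ← the drive motor stall ← the coupling stall ← the exhaust gearbox misalignment.
A separate upstream branch: the sensor seizure ← the drive motor stall ← the seal stall.
Each of those chain origins has no stated cause.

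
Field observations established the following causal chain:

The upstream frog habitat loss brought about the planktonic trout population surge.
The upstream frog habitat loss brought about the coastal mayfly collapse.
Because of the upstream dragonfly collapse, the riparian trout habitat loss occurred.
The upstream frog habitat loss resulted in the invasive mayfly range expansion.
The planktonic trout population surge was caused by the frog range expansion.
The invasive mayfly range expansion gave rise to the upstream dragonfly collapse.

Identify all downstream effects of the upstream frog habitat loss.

the coastal mayfly collapse, the invasive mayfly range expansion, the planktonic trout population surge, the riparian trout habitat loss, the upstream dragonfly collapse

Direct effects: the coastal mayfly collapse, the invasive mayfly range expansion, the planktonic trout population surge.
2 steps out: the upstream dragonfly collapse.
3 steps out: the riparian trout habitat loss.
Not reachable from it: the frog range expansion.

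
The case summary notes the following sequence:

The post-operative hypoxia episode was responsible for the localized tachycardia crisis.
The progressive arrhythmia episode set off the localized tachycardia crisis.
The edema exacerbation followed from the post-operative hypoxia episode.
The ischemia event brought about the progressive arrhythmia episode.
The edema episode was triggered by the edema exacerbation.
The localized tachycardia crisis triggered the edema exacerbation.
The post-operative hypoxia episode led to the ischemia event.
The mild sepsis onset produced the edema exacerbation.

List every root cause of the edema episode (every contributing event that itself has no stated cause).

Tracing upstream from the edema episode: the edema episode ← the edema exacerbation ← the post-operative hypoxia episode.
A separate upstream branch: the edema episode ← the edema exacerbation ← the mild sepsis onset.
Each of those chain origins has no stated cause.

the mild sepsis onset, the post-operative hypoxia episode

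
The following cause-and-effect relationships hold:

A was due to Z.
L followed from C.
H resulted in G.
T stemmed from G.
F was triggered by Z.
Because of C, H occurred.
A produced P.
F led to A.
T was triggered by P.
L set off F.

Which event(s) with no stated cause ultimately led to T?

C, Z

Tracing upstream from T: T ← G ← H ← C.
A separate upstream branch: T ← P ← A ← Z.
Each of those chain origins has no stated cause.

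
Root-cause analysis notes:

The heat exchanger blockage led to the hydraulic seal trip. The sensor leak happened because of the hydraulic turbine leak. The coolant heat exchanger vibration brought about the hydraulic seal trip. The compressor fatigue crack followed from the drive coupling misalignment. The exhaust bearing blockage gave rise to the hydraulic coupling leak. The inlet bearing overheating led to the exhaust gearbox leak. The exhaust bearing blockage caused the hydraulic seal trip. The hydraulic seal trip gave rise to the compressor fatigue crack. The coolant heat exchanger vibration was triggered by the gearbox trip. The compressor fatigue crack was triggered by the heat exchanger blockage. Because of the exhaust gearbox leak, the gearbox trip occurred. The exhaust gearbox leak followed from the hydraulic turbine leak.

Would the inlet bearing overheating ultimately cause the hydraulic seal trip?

Yes

There is a causal chain: the inlet bearing overheating → the exhaust gearbox leak → the gearbox trip → the coolant heat exchanger vibration → the hydraulic seal trip.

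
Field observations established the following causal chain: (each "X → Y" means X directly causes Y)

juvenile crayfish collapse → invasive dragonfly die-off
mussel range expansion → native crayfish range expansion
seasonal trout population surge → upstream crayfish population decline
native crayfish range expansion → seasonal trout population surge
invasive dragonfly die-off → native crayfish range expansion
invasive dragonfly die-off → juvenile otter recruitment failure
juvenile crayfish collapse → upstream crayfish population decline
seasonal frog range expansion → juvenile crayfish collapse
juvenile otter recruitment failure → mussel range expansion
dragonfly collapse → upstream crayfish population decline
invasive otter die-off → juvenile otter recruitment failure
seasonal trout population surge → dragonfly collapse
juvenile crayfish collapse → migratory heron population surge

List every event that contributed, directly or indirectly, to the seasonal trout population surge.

Immediate cause of the seasonal trout population surge: the native crayfish range expansion.
Further upstream: the seasonal frog range expansion, the juvenile crayfish collapse, the invasive dragonfly die-off, the juvenile otter recruitment failure, the mussel range expansion, the invasive otter die-off.

the invasive dragonfly die-off, the invasive otter die-off, the juvenile crayfish collapse, the juvenile otter recruitment failure, the mussel range expansion, the native crayfish range expansion, the seasonal frog range expansion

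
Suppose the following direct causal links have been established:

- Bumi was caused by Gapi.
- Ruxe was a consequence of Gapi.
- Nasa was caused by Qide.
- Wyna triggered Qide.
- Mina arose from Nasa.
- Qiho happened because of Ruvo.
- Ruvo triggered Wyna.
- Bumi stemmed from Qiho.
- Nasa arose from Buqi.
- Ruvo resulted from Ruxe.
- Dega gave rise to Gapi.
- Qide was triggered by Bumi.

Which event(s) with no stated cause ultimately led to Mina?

Tracing upstream from Mina: Mina ← Nasa ← Qide ← Bumi ← Gapi ← Dega.
A separate upstream branch: Mina ← Nasa ← Buqi.
Each of those chain origins has no stated cause.

Buqi, Dega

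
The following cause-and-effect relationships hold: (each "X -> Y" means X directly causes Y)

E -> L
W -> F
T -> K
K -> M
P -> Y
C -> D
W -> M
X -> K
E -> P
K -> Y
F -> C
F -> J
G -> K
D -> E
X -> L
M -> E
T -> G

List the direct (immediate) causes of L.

E, X

Upstream contributors include W, F, C, T, G, K, D, M, but only E, X feed directly into L.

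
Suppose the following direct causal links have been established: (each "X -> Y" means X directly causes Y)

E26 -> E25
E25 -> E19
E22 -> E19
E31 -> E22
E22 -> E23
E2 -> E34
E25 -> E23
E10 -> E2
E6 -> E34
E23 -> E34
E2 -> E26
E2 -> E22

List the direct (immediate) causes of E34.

E2, E23, E6

Upstream contributors include E31, E10, E26, E22, E25, but only E2, E23, E6 feed directly into E34.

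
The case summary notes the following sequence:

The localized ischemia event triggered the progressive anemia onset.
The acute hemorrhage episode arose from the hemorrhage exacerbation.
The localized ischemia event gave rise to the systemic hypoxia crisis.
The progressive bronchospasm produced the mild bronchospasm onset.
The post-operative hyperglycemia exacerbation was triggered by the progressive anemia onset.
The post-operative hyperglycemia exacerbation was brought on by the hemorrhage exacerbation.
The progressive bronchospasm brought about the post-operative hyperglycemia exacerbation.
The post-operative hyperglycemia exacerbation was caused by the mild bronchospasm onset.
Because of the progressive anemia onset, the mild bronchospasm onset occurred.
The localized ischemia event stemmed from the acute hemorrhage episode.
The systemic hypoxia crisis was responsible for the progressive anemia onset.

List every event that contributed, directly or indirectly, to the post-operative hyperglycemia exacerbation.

Immediate causes of the post-operative hyperglycemia exacerbation: the hemorrhage exacerbation, the progressive bronchospasm, the progressive anemia onset, the mild bronchospasm onset.
Further upstream: the acute hemorrhage episode, the localized ischemia event, the systemic hypoxia crisis.

the acute hemorrhage episode, the hemorrhage exacerbation, the localized ischemia event, the mild bronchospasm onset, the progressive anemia onset, the progressive bronchospasm, the systemic hypoxia crisis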